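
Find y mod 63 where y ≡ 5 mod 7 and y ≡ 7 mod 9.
M = 7 × 9 = 63. M₁ = 9, y₁ ≡ 4 mod 7. M₂ = 7, y₂ ≡ 4 mod 9. y = 5×9×4 + 7×7×4 ≡ 61 mod 63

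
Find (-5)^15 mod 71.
By repeated squaring mod 71: (-5)^{1}≡66, (-5)^{2}≡25, (-5)^{4}≡57, (-5)^{8}≡54. Then (-5)^{15} = (-5)^{8+4+2+1} ≡ 54 × 57 × 25 × 66 ≡ 70 mod 71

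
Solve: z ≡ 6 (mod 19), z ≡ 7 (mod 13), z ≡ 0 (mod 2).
M = 19 × 13 × 2 = 494. M₁ = 26, y₁ ≡ 11 (mod 19). M₂ = 38, y₂ ≡ 12 (mod 13). M₃ = 247, y₃ ≡ 1 (mod 2). z = 6×26×11 + 7×38×12 + 0×247×1 ≡ 462 (mod 494)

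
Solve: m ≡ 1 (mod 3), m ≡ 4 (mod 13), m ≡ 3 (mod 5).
M = 3 × 13 × 5 = 195. M₁ = 65, y₁ ≡ 2 (mod 3). M₂ = 15, y₂ ≡ 7 (mod 13). M₃ = 39, y₃ ≡ 4 (mod 5). m = 1×65×2 + 4×15×7 + 3×39×4 ≡ 43 (mod 195)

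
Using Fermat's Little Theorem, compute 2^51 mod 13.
By Fermat: 2^{12} ≡ 1 mod 13. 51 = 4×12 + 3. So 2^{51} ≡ 2^{3} ≡ 8 mod 13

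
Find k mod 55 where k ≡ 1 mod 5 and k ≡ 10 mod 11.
M = 5 × 11 = 55. M₁ = 11, y₁ ≡ 1 mod 5. M₂ = 5, y₂ ≡ 9 mod 11. k = 1×11×1 + 10×5×9 ≡ 21 mod 55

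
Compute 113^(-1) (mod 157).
Since 157 is prime, by Fermat 113^(-1) ≡ 113^{155} ≡ 132 (mod 157). Verify: 113 × 132 = 14916 ≡ 1 (mod 157)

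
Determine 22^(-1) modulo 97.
Since 97 is prime, by Fermat 22^(-1) ≡ 22^{95} ≡ 75 mod 97. Verify: 22 × 75 = 1650 ≡ 1 mod 97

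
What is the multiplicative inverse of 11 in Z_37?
Since 37 is prime, by Fermat 11^(-1) ≡ 11^{35} ≡ 27 mod 37. Verify: 11 × 27 = 297 ≡ 1 mod 37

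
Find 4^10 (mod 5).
Using Fermat: 4^{4} ≡ 1 (mod 5). 10 ≡ 2 (mod 4). So 4^{10} ≡ 4^{2} ≡ 1 (mod 5)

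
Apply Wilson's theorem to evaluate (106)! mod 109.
(108)! = (106)! × (107) × (108) ≡ -1 mod 109. So (106)! ≡ -1 × [(108)(107)]^(-1) ≡ 54 mod 109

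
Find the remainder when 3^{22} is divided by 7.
By Fermat: 3^{6} ≡ 1 (mod 7). 22 = 3×6 + 4. So 3^{22} ≡ 3^{4} ≡ 4 (mod 7)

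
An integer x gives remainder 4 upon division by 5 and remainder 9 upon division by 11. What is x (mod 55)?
M = 5 × 11 = 55. M₁ = 11, y₁ ≡ 1 (mod 5). M₂ = 5, y₂ ≡ 9 (mod 11). x = 4×11×1 + 9×5×9 ≡ 9 (mod 55)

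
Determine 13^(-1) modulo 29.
Since 29 is prime, by Fermat 13^(-1) ≡ 13^{27} ≡ 9 mod 29. Verify: 13 × 9 = 117 ≡ 1 mod 29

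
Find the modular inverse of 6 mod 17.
Since 17 is prime, by Fermat 6^(-1) ≡ 6^{15} ≡ 3 mod 17. Verify: 6 × 3 = 18 ≡ 1 mod 17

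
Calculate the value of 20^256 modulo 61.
Using Fermat: 20^{60} ≡ 1 mod 61. 256 ≡ 16 mod 60. So 20^{256} ≡ 20^{16} ≡ 20 mod 61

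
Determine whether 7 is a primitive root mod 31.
7^{15} ≡ 1 (mod 31) and 15 < 30, so ord_31(7) = 15 ≠ 30 and 7 is not a primitive root.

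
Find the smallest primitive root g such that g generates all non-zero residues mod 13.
g = 2. For each prime q|12: 2^{6}≡12, 2^{4}≡3, none ≡ 1, so ord_13(2) = 12 and 2 is a primitive root.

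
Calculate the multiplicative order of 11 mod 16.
Powers of 11 mod 16: 11^1≡11, 11^2≡9, 11^3≡3, 11^4≡1. Order = 4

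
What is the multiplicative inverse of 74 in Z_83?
Since 83 is prime, by Fermat 74^(-1) ≡ 74^{81} ≡ 46 mod 83. Verify: 74 × 46 = 3404 ≡ 1 mod 83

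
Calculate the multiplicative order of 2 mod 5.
Powers of 2 mod 5: 2^1≡2, 2^2≡4, 2^3≡3, 2^4≡1. Order = 4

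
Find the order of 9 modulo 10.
Powers of 9 mod 10: 9^1≡9, 9^2≡1. ord_10(9) = 2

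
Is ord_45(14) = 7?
Powers of 14 mod 45: 14^1≡14, 14^2≡16, 14^3≡44, 14^4≡31, 14^5≡29, 14^6≡1. Already 14^6≡1, so the order is 6 < 7. No, the actual order is 6.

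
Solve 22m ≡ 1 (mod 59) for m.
Since 59 is prime, by Fermat 22^(-1) ≡ 22^{57} ≡ 51 (mod 59). Verify: 22 × 51 = 1122 ≡ 1 (mod 59)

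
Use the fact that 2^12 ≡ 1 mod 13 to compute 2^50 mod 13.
By Fermat: 2^{12} ≡ 1 mod 13. 50 = 4×12 + 2. So 2^{50} ≡ 2^{2} ≡ 4 mod 13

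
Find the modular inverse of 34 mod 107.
Since 107 is prime, by Fermat 34^(-1) ≡ 34^{105} ≡ 85 mod 107. Verify: 34 × 85 = 2890 ≡ 1 mod 107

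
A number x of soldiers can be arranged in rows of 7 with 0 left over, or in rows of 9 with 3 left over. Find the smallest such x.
M = 7 × 9 = 63. M₁ = 9, y₁ ≡ 4 mod 7. M₂ = 7, y₂ ≡ 4 mod 9. x = 0×9×4 + 3×7×4 ≡ 21 mod 63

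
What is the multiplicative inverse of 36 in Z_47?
Since 47 is prime, by Fermat 36^(-1) ≡ 36^{45} ≡ 17 (mod 47). Verify: 36 × 17 = 612 ≡ 1 (mod 47)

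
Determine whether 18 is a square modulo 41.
By Euler's criterion: 18^{20} ≡ 1 (mod 41). Since this equals 1, 18 is a QR.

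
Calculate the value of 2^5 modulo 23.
By repeated squaring (mod 23): 2^{1}≡2, 2^{2}≡4, 2^{4}≡16. Then 2^{5} = 2^{4+1} ≡ 16 × 2 ≡ 9 (mod 23)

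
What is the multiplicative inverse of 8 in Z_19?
Since 19 is prime, by Fermat 8^(-1) ≡ 8^{17} ≡ 12 (mod 19). Verify: 8 × 12 = 96 ≡ 1 (mod 19)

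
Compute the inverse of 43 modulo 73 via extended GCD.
Extended GCD: 43(17) + 73(-10) = 1. So 43^(-1) ≡ 17 mod 73. Verify: 43 × 17 = 731 ≡ 1 mod 73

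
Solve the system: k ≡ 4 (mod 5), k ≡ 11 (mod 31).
M = 5 × 31 = 155. M₁ = 31, y₁ ≡ 1 (mod 5). M₂ = 5, y₂ ≡ 25 (mod 31). k = 4×31×1 + 11×5×25 ≡ 104 (mod 155)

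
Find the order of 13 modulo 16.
Powers of 13 mod 16: 13^1≡13, 13^2≡9, 13^3≡5, 13^4≡1. So the order of 13 is 4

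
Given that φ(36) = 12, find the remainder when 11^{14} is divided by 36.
By Euler: 11^{12} ≡ 1 (mod 36) since gcd(11, 36) = 1. 14 = 1×12 + 2. So 11^{14} ≡ 11^{2} ≡ 13 (mod 36)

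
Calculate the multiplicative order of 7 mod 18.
Powers of 7 mod 18: 7^1≡7, 7^2≡13, 7^3≡1. So the order of 7 is 3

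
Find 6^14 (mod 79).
By repeated squaring (mod 79): 6^{1}≡6, 6^{2}≡36, 6^{4}≡32, 6^{8}≡76. Then 6^{14} = 6^{8+4+2} ≡ 76 × 32 × 36 ≡ 20 (mod 79)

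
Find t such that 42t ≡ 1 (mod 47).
Since 47 is prime, by Fermat 42^(-1) ≡ 42^{45} ≡ 28 (mod 47). Verify: 42 × 28 = 1176 ≡ 1 (mod 47)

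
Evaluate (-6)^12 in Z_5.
Using Fermat: (-6)^{4} ≡ 1 (mod 5). 12 ≡ 0 (mod 4). So (-6)^{12} ≡ (-6)^{0} ≡ 1 (mod 5)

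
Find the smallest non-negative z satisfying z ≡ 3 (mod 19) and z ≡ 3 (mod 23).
M = 19 × 23 = 437. M₁ = 23, y₁ ≡ 5 (mod 19). M₂ = 19, y₂ ≡ 17 (mod 23). z = 3×23×5 + 3×19×17 ≡ 3 (mod 437)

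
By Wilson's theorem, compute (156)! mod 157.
By Wilson's theorem, (156)! ≡ -1 ≡ 156 mod 157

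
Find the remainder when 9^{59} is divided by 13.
By Fermat: 9^{12} ≡ 1 mod 13. 59 = 4×12 + 11. So 9^{59} ≡ 9^{11} ≡ 3 mod 13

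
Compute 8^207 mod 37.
Using Fermat: 8^{36} ≡ 1 (mod 37). 207 ≡ 27 (mod 36). So 8^{207} ≡ 8^{27} ≡ 31 (mod 37)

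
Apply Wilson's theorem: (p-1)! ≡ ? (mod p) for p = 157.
By Wilson's theorem, (156)! ≡ -1 ≡ 156 (mod 157)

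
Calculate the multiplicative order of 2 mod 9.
Powers of 2 mod 9: 2^1≡2, 2^2≡4, 2^3≡8, 2^4≡7, 2^5≡5, 2^6≡1. So the order of 2 is 6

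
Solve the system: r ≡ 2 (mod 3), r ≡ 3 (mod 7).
M = 3 × 7 = 21. M₁ = 7, y₁ ≡ 1 (mod 3). M₂ = 3, y₂ ≡ 5 (mod 7). r = 2×7×1 + 3×3×5 ≡ 17 (mod 21)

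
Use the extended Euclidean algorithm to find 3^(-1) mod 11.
Extended GCD: 3(4) + 11(-1) = 1. So 3^(-1) ≡ 4 (mod 11). Verify: 3 × 4 = 12 ≡ 1 (mod 11)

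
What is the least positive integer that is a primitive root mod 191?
g = 19. For each prime q|190: 19^{95}≡190, 19^{38}≡39, 19^{10}≡52, none ≡ 1, so ord_191(19) = 190 and 19 is a primitive root.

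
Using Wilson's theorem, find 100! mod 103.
(102)! = (100)! × (101) × (102) ≡ -1 (mod 103). So (100)! ≡ -1 × [(102)(101)]^(-1) ≡ 51 (mod 103)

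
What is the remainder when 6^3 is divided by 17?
6^{3} = 216 ≡ 12 (mod 17)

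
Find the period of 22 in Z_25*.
Powers of 22 mod 25: 22^1≡22, 22^2≡9, 22^3≡23, 22^4≡6, 22^5≡7, 22^6≡4, 22^7≡13, 22^8≡11, 22^9≡17, 22^10≡24, 22^11≡3, 22^12≡16, 22^13≡2, 22^14≡19, 22^15≡18, 22^16≡21, 22^17≡12, 22^18≡14, 22^19≡8, 22^20≡1. ord_25(22) = 20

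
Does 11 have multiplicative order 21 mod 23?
Powers of 11 mod 23: 11^1≡11, 11^2≡6, 11^3≡20, 11^4≡13, 11^5≡5, 11^6≡9, 11^7≡7, 11^8≡8, 11^9≡19, 11^10≡2, 11^11≡22, 11^12≡12, 11^13≡17, 11^14≡3, 11^15≡10, 11^16≡18, 11^17≡14, 11^18≡16, 11^19≡15, 11^20≡4, 11^21≡21, 11^22≡1. 11^21≡21≢1, so ord ≠ 21. No, the actual order is 22.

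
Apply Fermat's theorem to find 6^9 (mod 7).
By Fermat: 6^{6} ≡ 1 (mod 7). So 6^{9} = 6^{6} · 6^{3} ≡ 6^{3} ≡ 6 (mod 7)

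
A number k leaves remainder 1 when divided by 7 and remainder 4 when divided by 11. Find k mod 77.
M = 7 × 11 = 77. M₁ = 11, y₁ ≡ 2 mod 7. M₂ = 7, y₂ ≡ 8 mod 11. k = 1×11×2 + 4×7×8 ≡ 15 mod 77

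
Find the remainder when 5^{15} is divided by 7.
By Fermat: 5^{6} ≡ 1 (mod 7). 15 = 2×6 + 3. So 5^{15} ≡ 5^{3} ≡ 6 (mod 7)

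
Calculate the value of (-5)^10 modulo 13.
By repeated squaring (mod 13): (-5)^{1}≡8, (-5)^{2}≡12, (-5)^{4}≡1, (-5)^{8}≡1. Then (-5)^{10} = (-5)^{8+2} ≡ 1 × 12 ≡ 12 (mod 13)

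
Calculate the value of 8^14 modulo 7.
Using Fermat: 8^{6} ≡ 1 (mod 7). 14 ≡ 2 (mod 6). So 8^{14} ≡ 8^{2} ≡ 1 (mod 7)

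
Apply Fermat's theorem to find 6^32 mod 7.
By Fermat: 6^{6} ≡ 1 mod 7. 32 = 5×6 + 2. So 6^{32} ≡ 6^{2} ≡ 1 mod 7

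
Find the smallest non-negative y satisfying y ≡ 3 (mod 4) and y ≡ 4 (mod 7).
M = 4 × 7 = 28. M₁ = 7, y₁ ≡ 3 (mod 4). M₂ = 4, y₂ ≡ 2 (mod 7). y = 3×7×3 + 4×4×2 ≡ 11 (mod 28)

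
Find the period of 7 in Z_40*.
Powers of 7 mod 40: 7^1≡7, 7^2≡9, 7^3≡23, 7^4≡1. So the order of 7 is 4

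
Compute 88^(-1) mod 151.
Since 151 is prime, by Fermat 88^(-1) ≡ 88^{149} ≡ 139 mod 151. Verify: 88 × 139 = 12232 ≡ 1 mod 151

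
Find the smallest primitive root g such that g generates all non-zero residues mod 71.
g = 7. For each prime q|70: 7^{35}≡70, 7^{14}≡54, 7^{10}≡45, none ≡ 1, so ord_71(7) = 70 and 7 is a primitive root.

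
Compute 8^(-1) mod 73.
Since 73 is prime, by Fermat 8^(-1) ≡ 8^{71} ≡ 64 mod 73. Verify: 8 × 64 = 512 ≡ 1 mod 73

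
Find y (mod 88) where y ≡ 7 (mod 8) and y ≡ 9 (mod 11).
M = 8 × 11 = 88. M₁ = 11, y₁ ≡ 3 (mod 8). M₂ = 8, y₂ ≡ 7 (mod 11). y = 7×11×3 + 9×8×7 ≡ 31 (mod 88)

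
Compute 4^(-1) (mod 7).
Since 7 is prime, by Fermat 4^(-1) ≡ 4^{5} ≡ 2 (mod 7). Verify: 4 × 2 = 8 ≡ 1 (mod 7)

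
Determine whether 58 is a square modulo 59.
By Euler's criterion: 58^{29} ≡ 58 mod 59. Since this equals -1 (≡ 58), 58 is not a QR.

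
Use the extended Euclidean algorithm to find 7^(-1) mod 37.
Extended GCD: 7(16) + 37(-3) = 1. So 7^(-1) ≡ 16 (mod 37). Verify: 7 × 16 = 112 ≡ 1 (mod 37)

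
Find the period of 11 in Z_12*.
Powers of 11 mod 12: 11^1≡11, 11^2≡1. Order = 2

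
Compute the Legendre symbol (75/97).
(75/97) = 75^{48} mod 97 = 1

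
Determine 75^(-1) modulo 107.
Since 107 is prime, by Fermat 75^(-1) ≡ 75^{105} ≡ 10 (mod 107). Verify: 75 × 10 = 750 ≡ 1 (mod 107)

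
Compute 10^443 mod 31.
Using Fermat: 10^{30} ≡ 1 (mod 31). 443 ≡ 23 (mod 30). So 10^{443} ≡ 10^{23} ≡ 14 (mod 31)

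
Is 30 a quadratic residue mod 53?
By Euler's criterion: 30^{26} ≡ 52 (mod 53). Since this equals -1 (≡ 52), 30 is not a QR.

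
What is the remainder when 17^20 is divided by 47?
By repeated squaring (mod 47): 17^{1}≡17, 17^{2}≡7, 17^{4}≡2, 17^{8}≡4, 17^{16}≡16. Then 17^{20} = 17^{16+4} ≡ 16 × 2 ≡ 32 (mod 47)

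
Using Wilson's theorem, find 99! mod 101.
(100)! = (99)! × (100) ≡ -1 mod 101. So (99)! ≡ -1 × (100)^(-1) ≡ (-1)×(-1) = 1 mod 101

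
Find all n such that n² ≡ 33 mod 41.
The square roots of 33 mod 41 are 19 and 22. Verify: 19² = 361 ≡ 33 mod 41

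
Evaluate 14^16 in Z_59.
By repeated squaring mod 59: 14^{1}≡14, 14^{2}≡19, 14^{4}≡7, 14^{8}≡49, 14^{16}≡41. So 14^{16} ≡ 41 mod 59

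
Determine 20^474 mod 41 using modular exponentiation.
Using Fermat: 20^{40} ≡ 1 mod 41. 474 ≡ 34 mod 40. So 20^{474} ≡ 20^{34} ≡ 23 mod 41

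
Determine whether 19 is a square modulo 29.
By Euler's criterion: 19^{14} ≡ 28 mod 29. Since this equals -1 (≡ 28), 19 is not a QR.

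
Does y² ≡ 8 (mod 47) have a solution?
By Euler's criterion: 8^{23} ≡ 1 (mod 47). Since this equals 1, 8 is a QR.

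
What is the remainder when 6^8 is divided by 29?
By repeated squaring (mod 29): 6^{1}≡6, 6^{2}≡7, 6^{4}≡20, 6^{8}≡23. So 6^{8} ≡ 23 (mod 29)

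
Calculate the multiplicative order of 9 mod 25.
Powers of 9 mod 25: 9^1≡9, 9^2≡6, 9^3≡4, 9^4≡11, 9^5≡24, 9^6≡16, 9^7≡19, 9^8≡21, 9^9≡14, 9^10≡1. Order = 10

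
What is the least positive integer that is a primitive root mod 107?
g = 2. Powers: [2, 4, 8, 16, 32, 64, 21, 42, ...] generates all 106 non-zero residues.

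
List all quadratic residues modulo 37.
Squares in Z_37*: {1, 3, 4, 7, 9, 10, 11, 12, 16, 21, 25, 26, 27, 28, 30, 33, 34, 36}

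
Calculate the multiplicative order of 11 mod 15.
Powers of 11 mod 15: 11^1≡11, 11^2≡1. ord_15(11) = 2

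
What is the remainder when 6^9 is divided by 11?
By repeated squaring mod 11: 6^{1}≡6, 6^{2}≡3, 6^{4}≡9, 6^{8}≡4. Then 6^{9} = 6^{8+1} ≡ 4 × 6 ≡ 2 mod 11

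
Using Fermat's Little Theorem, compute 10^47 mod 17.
By Fermat: 10^{16} ≡ 1 (mod 17). 47 = 2×16 + 15. So 10^{47} ≡ 10^{15} ≡ 12 (mod 17)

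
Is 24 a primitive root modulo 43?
24^{21} ≡ 1 (mod 43) and 21 < 42, so ord_43(24) = 21 ≠ 42 and 24 is not a primitive root.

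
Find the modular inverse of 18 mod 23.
Since 23 is prime, by Fermat 18^(-1) ≡ 18^{21} ≡ 9 mod 23. Verify: 18 × 9 = 162 ≡ 1 mod 23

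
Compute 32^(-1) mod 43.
Since 43 is prime, by Fermat 32^(-1) ≡ 32^{41} ≡ 39 mod 43. Verify: 32 × 39 = 1248 ≡ 1 mod 43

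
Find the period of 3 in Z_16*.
Powers of 3 mod 16: 3^1≡3, 3^2≡9, 3^3≡11, 3^4≡1. ord_16(3) = 4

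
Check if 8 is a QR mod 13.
By Euler's criterion: 8^{6} ≡ 12 mod 13. Since this equals -1 (≡ 12), 8 is not a QR.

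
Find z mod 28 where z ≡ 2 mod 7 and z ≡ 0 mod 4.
M = 7 × 4 = 28. M₁ = 4, y₁ ≡ 2 mod 7. M₂ = 7, y₂ ≡ 3 mod 4. z = 2×4×2 + 0×7×3 ≡ 16 mod 28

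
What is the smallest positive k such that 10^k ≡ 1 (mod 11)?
Powers of 10 mod 11: 10^1≡10, 10^2≡1. ord_11(10) = 2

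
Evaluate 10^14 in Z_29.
By repeated squaring mod 29: 10^{1}≡10, 10^{2}≡13, 10^{4}≡24, 10^{8}≡25. Then 10^{14} = 10^{8+4+2} ≡ 25 × 24 × 13 ≡ 28 mod 29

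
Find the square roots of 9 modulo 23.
The square roots of 9 mod 23 are 3 and 20. Verify: 3² = 9 ≡ 9 (mod 23)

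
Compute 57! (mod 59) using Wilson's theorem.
(58)! = (57)! × (58) ≡ -1 (mod 59). So (57)! ≡ -1 × (58)^(-1) ≡ (-1)×(-1) = 1 (mod 59)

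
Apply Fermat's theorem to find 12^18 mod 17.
By Fermat: 12^{16} ≡ 1 mod 17. So 12^{18} = 12^{16} · 12^{2} ≡ 12^{2} ≡ 8 mod 17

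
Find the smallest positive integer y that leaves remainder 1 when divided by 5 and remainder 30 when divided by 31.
M = 5 × 31 = 155. M₁ = 31, y₁ ≡ 1 (mod 5). M₂ = 5, y₂ ≡ 25 (mod 31). y = 1×31×1 + 30×5×25 ≡ 61 (mod 155)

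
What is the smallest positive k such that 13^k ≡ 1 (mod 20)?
Powers of 13 mod 20: 13^1≡13, 13^2≡9, 13^3≡17, 13^4≡1. So the order of 13 is 4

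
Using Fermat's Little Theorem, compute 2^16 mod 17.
By Fermat's Little Theorem, 2^{16} ≡ 1 (mod 17) since 17 is prime and gcd(2, 17) = 1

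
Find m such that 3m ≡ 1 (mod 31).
Since 31 is prime, by Fermat 3^(-1) ≡ 3^{29} ≡ 21 (mod 31). Verify: 3 × 21 = 63 ≡ 1 (mod 31)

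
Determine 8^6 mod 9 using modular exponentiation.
By repeated squaring mod 9: 8^{1}≡8, 8^{2}≡1, 8^{4}≡1. Then 8^{6} = 8^{4+2} ≡ 1 × 1 ≡ 1 mod 9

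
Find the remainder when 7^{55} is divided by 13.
By Fermat: 7^{12} ≡ 1 (mod 13). 55 = 4×12 + 7. So 7^{55} ≡ 7^{7} ≡ 6 (mod 13)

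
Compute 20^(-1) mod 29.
Since 29 is prime, by Fermat 20^(-1) ≡ 20^{27} ≡ 16 mod 29. Verify: 20 × 16 = 320 ≡ 1 mod 29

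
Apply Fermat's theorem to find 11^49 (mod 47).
By Fermat: 11^{46} ≡ 1 (mod 47). So 11^{49} = 11^{46} · 11^{3} ≡ 11^{3} ≡ 15 (mod 47)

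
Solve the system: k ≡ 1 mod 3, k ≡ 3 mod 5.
M = 3 × 5 = 15. M₁ = 5, y₁ ≡ 2 mod 3. M₂ = 3, y₂ ≡ 2 mod 5. k = 1×5×2 + 3×3×2 ≡ 13 mod 15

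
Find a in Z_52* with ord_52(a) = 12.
7 has order 12 mod 52 since 7^{12} ≡ 1 (mod 52) and no smaller power works.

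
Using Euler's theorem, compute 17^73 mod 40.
By Euler: 17^{16} ≡ 1 (mod 40) since gcd(17, 40) = 1. 73 = 4×16 + 9. So 17^{73} ≡ 17^{9} ≡ 17 (mod 40)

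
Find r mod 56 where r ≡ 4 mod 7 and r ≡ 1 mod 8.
M = 7 × 8 = 56. M₁ = 8, y₁ ≡ 1 mod 7. M₂ = 7, y₂ ≡ 7 mod 8. r = 4×8×1 + 1×7×7 ≡ 25 mod 56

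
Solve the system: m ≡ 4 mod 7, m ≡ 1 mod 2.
M = 7 × 2 = 14. M₁ = 2, y₁ ≡ 4 mod 7. M₂ = 7, y₂ ≡ 1 mod 2. m = 4×2×4 + 1×7×1 ≡ 11 mod 14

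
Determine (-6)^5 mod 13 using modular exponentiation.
By repeated squaring mod 13: (-6)^{1}≡7, (-6)^{2}≡10, (-6)^{4}≡9. Then (-6)^{5} = (-6)^{4+1} ≡ 9 × 7 ≡ 11 mod 13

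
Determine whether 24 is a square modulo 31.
By Euler's criterion: 24^{15} ≡ 30 (mod 31). Since this equals -1 (≡ 30), 24 is not a QR.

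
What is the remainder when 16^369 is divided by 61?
Using Fermat: 16^{60} ≡ 1 (mod 61). 369 ≡ 9 (mod 60). So 16^{369} ≡ 16^{9} ≡ 58 (mod 61)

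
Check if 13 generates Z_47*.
ord_47(13) divides 46. For each prime q|46: 13^{23}≡46, 13^{2}≡28, none ≡ 1. So 13 has order 46 and is a primitive root mod 47.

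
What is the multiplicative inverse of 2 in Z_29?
Since 29 is prime, by Fermat 2^(-1) ≡ 2^{27} ≡ 15 (mod 29). Verify: 2 × 15 = 30 ≡ 1 (mod 29)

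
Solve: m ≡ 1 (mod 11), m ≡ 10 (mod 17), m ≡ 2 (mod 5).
M = 11 × 17 × 5 = 935. M₁ = 85, y₁ ≡ 7 (mod 11). M₂ = 55, y₂ ≡ 13 (mod 17). M₃ = 187, y₃ ≡ 3 (mod 5). m = 1×85×7 + 10×55×13 + 2×187×3 ≡ 452 (mod 935)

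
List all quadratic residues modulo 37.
QRs mod 37: {1, 3, 4, 7, 9, 10, 11, 12, 16, 21, 25, 26, 27, 28, 30, 33, 34, 36}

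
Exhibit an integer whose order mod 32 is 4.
7 has order 4 mod 32 since 7^{4} ≡ 1 mod 32 and no smaller power works.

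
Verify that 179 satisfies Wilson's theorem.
(178)! mod 179 = 178. Since this equals -1 (mod 179), Wilson confirms 179 is prime.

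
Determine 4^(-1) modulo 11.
Since 11 is prime, by Fermat 4^(-1) ≡ 4^{9} ≡ 3 mod 11. Verify: 4 × 3 = 12 ≡ 1 mod 11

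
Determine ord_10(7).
Powers of 7 mod 10: 7^1≡7, 7^2≡9, 7^3≡3, 7^4≡1. Order = 4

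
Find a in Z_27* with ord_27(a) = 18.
2 has order 18 mod 27 since 2^{18} ≡ 1 mod 27 and no smaller power works.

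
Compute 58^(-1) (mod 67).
Since 67 is prime, by Fermat 58^(-1) ≡ 58^{65} ≡ 52 (mod 67). Verify: 58 × 52 = 3016 ≡ 1 (mod 67)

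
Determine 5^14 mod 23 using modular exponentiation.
By repeated squaring (mod 23): 5^{1}≡5, 5^{2}≡2, 5^{4}≡4, 5^{8}≡16. Then 5^{14} = 5^{8+4+2} ≡ 16 × 4 × 2 ≡ 13 (mod 23)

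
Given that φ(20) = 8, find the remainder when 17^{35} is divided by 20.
By Euler: 17^{8} ≡ 1 (mod 20) since gcd(17, 20) = 1. 35 = 4×8 + 3. So 17^{35} ≡ 17^{3} ≡ 13 (mod 20)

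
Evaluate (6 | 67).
(6/67) = 6^{33} mod 67 = 1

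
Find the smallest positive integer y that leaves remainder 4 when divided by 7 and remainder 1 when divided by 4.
M = 7 × 4 = 28. M₁ = 4, y₁ ≡ 2 (mod 7). M₂ = 7, y₂ ≡ 3 (mod 4). y = 4×4×2 + 1×7×3 ≡ 25 (mod 28)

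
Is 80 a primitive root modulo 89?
80^{44} ≡ 1 (mod 89) and 44 < 88, so ord_89(80) = 44 ≠ 88 and 80 is not a primitive root.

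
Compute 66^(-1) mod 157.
Since 157 is prime, by Fermat 66^(-1) ≡ 66^{155} ≡ 69 mod 157. Verify: 66 × 69 = 4554 ≡ 1 mod 157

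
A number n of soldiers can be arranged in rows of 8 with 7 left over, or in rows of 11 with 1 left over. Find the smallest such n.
M = 8 × 11 = 88. M₁ = 11, y₁ ≡ 3 mod 8. M₂ = 8, y₂ ≡ 7 mod 11. n = 7×11×3 + 1×8×7 ≡ 23 mod 88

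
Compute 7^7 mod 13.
By repeated squaring mod 13: 7^{1}≡7, 7^{2}≡10, 7^{4}≡9. Then 7^{7} = 7^{4+2+1} ≡ 9 × 10 × 7 ≡ 6 mod 13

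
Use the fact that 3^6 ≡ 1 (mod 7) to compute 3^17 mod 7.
By Fermat: 3^{6} ≡ 1 (mod 7). 17 = 2×6 + 5. So 3^{17} ≡ 3^{5} ≡ 5 (mod 7)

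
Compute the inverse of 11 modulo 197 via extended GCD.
Extended GCD: 11(18) + 197(-1) = 1. So 11^(-1) ≡ 18 mod 197. Verify: 11 × 18 = 198 ≡ 1 mod 197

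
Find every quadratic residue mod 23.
QRs mod 23: {1, 2, 3, 4, 6, 8, 9, 12, 13, 16, 18}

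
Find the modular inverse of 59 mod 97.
Since 97 is prime, by Fermat 59^(-1) ≡ 59^{95} ≡ 74 mod 97. Verify: 59 × 74 = 4366 ≡ 1 mod 97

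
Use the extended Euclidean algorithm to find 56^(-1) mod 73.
Extended GCD: 56(30) + 73(-23) = 1. So 56^(-1) ≡ 30 (mod 73). Verify: 56 × 30 = 1680 ≡ 1 (mod 73)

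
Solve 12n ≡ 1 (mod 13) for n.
Since 13 is prime, by Fermat 12^(-1) ≡ 12^{11} ≡ 12 (mod 13). Verify: 12 × 12 = 144 ≡ 1 (mod 13)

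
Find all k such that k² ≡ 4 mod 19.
The square roots of 4 mod 19 are 17 and 2. Verify: 17² = 289 ≡ 4 mod 19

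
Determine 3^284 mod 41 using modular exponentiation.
Using Fermat: 3^{40} ≡ 1 mod 41. 284 ≡ 4 mod 40. So 3^{284} ≡ 3^{4} ≡ 40 mod 41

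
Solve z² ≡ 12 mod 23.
The square roots of 12 mod 23 are 9 and 14. Verify: 9² = 81 ≡ 12 mod 23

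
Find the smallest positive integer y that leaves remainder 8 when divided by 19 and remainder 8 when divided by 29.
M = 19 × 29 = 551. M₁ = 29, y₁ ≡ 2 (mod 19). M₂ = 19, y₂ ≡ 26 (mod 29). y = 8×29×2 + 8×19×26 ≡ 8 (mod 551)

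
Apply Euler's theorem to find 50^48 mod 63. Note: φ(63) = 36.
By Euler: 50^{36} ≡ 1 mod 63 since gcd(50, 63) = 1. 48 = 1×36 + 12. So 50^{48} ≡ 50^{12} ≡ 1 mod 63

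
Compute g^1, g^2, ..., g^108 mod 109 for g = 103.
103^1, 103^2, ..., 103^{108} mod 109: [103, 36, 2, 97, 72, 4, 85, 35, 8, 61, 70, 16, 13, 31, 32, 26, 62, 64, 52, 15, 19, 104, 30, 38, 99, 60, 76, 89, 11, 43, 69, 22, 86, 29, 44, 63, 58, 88, 17, 7, 67, 34, 14, 25, 68, 28, 50, 27, 56, 100, 54, 3, 91, 108, 6, 73, 107, 12, 37, 105, 24, 74, 101, 48, 39, 93, 96, 78, 77, 83, 47, 45, 57, 94, 90, 5, 79, 71, 10, 49, 33, 20, 98, 66, 40, 87, 23, 80, 65, 46, 51, 21, 92, 102, 42, 75, 95, 84, 41, 81, 59, 82, 53, 9, 55, 106, 18, 1]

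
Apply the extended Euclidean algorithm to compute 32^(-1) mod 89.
Extended GCD: 32(-25) + 89(9) = 1. So 32^(-1) ≡ -25 ≡ 64 mod 89. Verify: 32 × 64 = 2048 ≡ 1 mod 89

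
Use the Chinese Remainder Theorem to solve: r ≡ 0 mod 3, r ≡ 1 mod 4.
M = 3 × 4 = 12. M₁ = 4, y₁ ≡ 1 mod 3. M₂ = 3, y₂ ≡ 3 mod 4. r = 0×4×1 + 1×3×3 ≡ 9 mod 12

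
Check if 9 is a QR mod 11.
By Euler's criterion: 9^{5} ≡ 1 (mod 11). Since this equals 1, 9 is a QR.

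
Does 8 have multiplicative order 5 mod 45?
Powers of 8 mod 45: 8^1≡8, 8^2≡19, 8^3≡17, 8^4≡1. Already 8^4≡1, so the order is 4 < 5. No, the actual order is 4.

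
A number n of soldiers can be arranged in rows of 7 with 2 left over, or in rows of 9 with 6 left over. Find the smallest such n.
M = 7 × 9 = 63. M₁ = 9, y₁ ≡ 4 (mod 7). M₂ = 7, y₂ ≡ 4 (mod 9). n = 2×9×4 + 6×7×4 ≡ 51 (mod 63)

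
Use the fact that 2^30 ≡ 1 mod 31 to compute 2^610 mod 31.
By Fermat: 2^{30} ≡ 1 mod 31. 610 ≡ 10 mod 30. So 2^{610} ≡ 2^{10} ≡ 1 mod 31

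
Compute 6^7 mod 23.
By repeated squaring (mod 23): 6^{1}≡6, 6^{2}≡13, 6^{4}≡8. Then 6^{7} = 6^{4+2+1} ≡ 8 × 13 × 6 ≡ 3 (mod 23)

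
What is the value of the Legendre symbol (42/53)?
(42/53) = 42^{26} mod 53 = 1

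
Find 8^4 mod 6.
8^{4} = 4096 ≡ 4 mod 6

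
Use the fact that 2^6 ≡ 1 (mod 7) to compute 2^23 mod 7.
By Fermat: 2^{6} ≡ 1 (mod 7). 23 = 3×6 + 5. So 2^{23} ≡ 2^{5} ≡ 4 (mod 7)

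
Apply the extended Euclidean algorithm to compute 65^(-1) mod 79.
Extended GCD: 65(-17) + 79(14) = 1. So 65^(-1) ≡ -17 ≡ 62 mod 79. Verify: 65 × 62 = 4030 ≡ 1 mod 79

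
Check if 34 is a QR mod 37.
By Euler's criterion: 34^{18} ≡ 1 mod 37. Since this equals 1, 34 is a QR.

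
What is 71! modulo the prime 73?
(72)! = (71)! × (72) ≡ -1 mod 73. So (71)! ≡ -1 × (72)^(-1) ≡ (-1)×(-1) = 1 mod 73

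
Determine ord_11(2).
Powers of 2 mod 11: 2^1≡2, 2^2≡4, 2^3≡8, 2^4≡5, 2^5≡10, 2^6≡9, 2^7≡7, 2^8≡3, 2^9≡6, 2^10≡1. ord_11(2) = 10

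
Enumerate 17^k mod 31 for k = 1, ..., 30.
17^1, 17^2, ..., 17^{30} mod 31: [17, 10, 15, 7, 26, 8, 12, 18, 27, 25, 22, 2, 3, 20, 30, 14, 21, 16, 24, 5, 23, 19, 13, 4, 6, 9, 29, 28, 11, 1]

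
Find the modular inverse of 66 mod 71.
Since 71 is prime, by Fermat 66^(-1) ≡ 66^{69} ≡ 14 mod 71. Verify: 66 × 14 = 924 ≡ 1 mod 71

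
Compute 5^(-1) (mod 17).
Since 17 is prime, by Fermat 5^(-1) ≡ 5^{15} ≡ 7 (mod 17). Verify: 5 × 7 = 35 ≡ 1 (mod 17)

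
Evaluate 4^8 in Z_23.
By repeated squaring (mod 23): 4^{1}≡4, 4^{2}≡16, 4^{4}≡3, 4^{8}≡9. So 4^{8} ≡ 9 (mod 23)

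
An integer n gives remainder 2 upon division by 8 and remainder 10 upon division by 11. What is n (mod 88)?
M = 8 × 11 = 88. M₁ = 11, y₁ ≡ 3 (mod 8). M₂ = 8, y₂ ≡ 7 (mod 11). n = 2×11×3 + 10×8×7 ≡ 10 (mod 88)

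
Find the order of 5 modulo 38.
Powers of 5 mod 38: 5^1≡5, 5^2≡25, 5^3≡11, 5^4≡17, 5^5≡9, 5^6≡7, 5^7≡35, 5^8≡23, 5^9≡1. ord_38(5) = 9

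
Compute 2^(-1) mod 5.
Since 5 is prime, by Fermat 2^(-1) ≡ 2^{3} ≡ 3 mod 5. Verify: 2 × 3 = 6 ≡ 1 mod 5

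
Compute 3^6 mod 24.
By repeated squaring (mod 24): 3^{1}≡3, 3^{2}≡9, 3^{4}≡9. Then 3^{6} = 3^{4+2} ≡ 9 × 9 ≡ 9 (mod 24)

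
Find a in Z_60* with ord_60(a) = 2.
11 has order 2 mod 60 since 11^{2} ≡ 1 (mod 60) and no smaller power works.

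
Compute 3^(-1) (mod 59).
Since 59 is prime, by Fermat 3^(-1) ≡ 3^{57} ≡ 20 (mod 59). Verify: 3 × 20 = 60 ≡ 1 (mod 59)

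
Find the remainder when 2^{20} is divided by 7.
By Fermat: 2^{6} ≡ 1 mod 7. 20 = 3×6 + 2. So 2^{20} ≡ 2^{2} ≡ 4 mod 7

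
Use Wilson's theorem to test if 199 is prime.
(198)! mod 199 = 198. Since 198 ≡ -1 (mod 199), 199 is prime.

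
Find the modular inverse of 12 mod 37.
Since 37 is prime, by Fermat 12^(-1) ≡ 12^{35} ≡ 34 mod 37. Verify: 12 × 34 = 408 ≡ 1 mod 37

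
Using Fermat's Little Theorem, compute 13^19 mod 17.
By Fermat: 13^{16} ≡ 1 mod 17. So 13^{19} = 13^{16} · 13^{3} ≡ 13^{3} ≡ 4 mod 17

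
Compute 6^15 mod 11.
Using Fermat: 6^{10} ≡ 1 (mod 11). 15 ≡ 5 (mod 10). So 6^{15} ≡ 6^{5} ≡ 10 (mod 11)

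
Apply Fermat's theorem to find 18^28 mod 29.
By Fermat's Little Theorem, 18^{28} ≡ 1 mod 29 since 29 is prime and gcd(18, 29) = 1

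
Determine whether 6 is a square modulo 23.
By Euler's criterion: 6^{11} ≡ 1 mod 23. Since this equals 1, 6 is a QR.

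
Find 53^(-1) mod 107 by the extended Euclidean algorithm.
Extended GCD: 53(-2) + 107(1) = 1. So 53^(-1) ≡ -2 ≡ 105 mod 107. Verify: 53 × 105 = 5565 ≡ 1 mod 107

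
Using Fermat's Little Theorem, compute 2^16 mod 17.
By Fermat's Little Theorem, 2^{16} ≡ 1 mod 17 since 17 is prime and gcd(2, 17) = 1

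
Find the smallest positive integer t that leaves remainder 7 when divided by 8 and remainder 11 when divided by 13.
M = 8 × 13 = 104. M₁ = 13, y₁ ≡ 5 mod 8. M₂ = 8, y₂ ≡ 5 mod 13. t = 7×13×5 + 11×8×5 ≡ 63 mod 104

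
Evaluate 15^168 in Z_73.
Using Fermat: 15^{72} ≡ 1 mod 73. 168 ≡ 24 mod 72. So 15^{168} ≡ 15^{24} ≡ 8 mod 73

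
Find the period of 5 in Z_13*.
Powers of 5 mod 13: 5^1≡5, 5^2≡12, 5^3≡8, 5^4≡1. So the order of 5 is 4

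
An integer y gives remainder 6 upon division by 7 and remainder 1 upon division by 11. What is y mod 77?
M = 7 × 11 = 77. M₁ = 11, y₁ ≡ 2 mod 7. M₂ = 7, y₂ ≡ 8 mod 11. y = 6×11×2 + 1×7×8 ≡ 34 mod 77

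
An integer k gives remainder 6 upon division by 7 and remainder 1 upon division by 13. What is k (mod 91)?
M = 7 × 13 = 91. M₁ = 13, y₁ ≡ 6 (mod 7). M₂ = 7, y₂ ≡ 2 (mod 13). k = 6×13×6 + 1×7×2 ≡ 27 (mod 91)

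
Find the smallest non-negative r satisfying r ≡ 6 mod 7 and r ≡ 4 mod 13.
M = 7 × 13 = 91. M₁ = 13, y₁ ≡ 6 mod 7. M₂ = 7, y₂ ≡ 2 mod 13. r = 6×13×6 + 4×7×2 ≡ 69 mod 91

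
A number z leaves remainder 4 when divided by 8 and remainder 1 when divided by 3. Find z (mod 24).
M = 8 × 3 = 24. M₁ = 3, y₁ ≡ 3 (mod 8). M₂ = 8, y₂ ≡ 2 (mod 3). z = 4×3×3 + 1×8×2 ≡ 4 (mod 24)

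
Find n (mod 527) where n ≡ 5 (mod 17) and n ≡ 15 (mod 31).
M = 17 × 31 = 527. M₁ = 31, y₁ ≡ 11 (mod 17). M₂ = 17, y₂ ≡ 11 (mod 31). n = 5×31×11 + 15×17×11 ≡ 294 (mod 527)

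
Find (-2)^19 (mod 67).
By repeated squaring (mod 67): (-2)^{1}≡65, (-2)^{2}≡4, (-2)^{4}≡16, (-2)^{8}≡55, (-2)^{16}≡10. Then (-2)^{19} = (-2)^{16+2+1} ≡ 10 × 4 × 65 ≡ 54 (mod 67)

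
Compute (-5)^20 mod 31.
By repeated squaring mod 31: (-5)^{1}≡26, (-5)^{2}≡25, (-5)^{4}≡5, (-5)^{8}≡25, (-5)^{16}≡5. Then (-5)^{20} = (-5)^{16+4} ≡ 5 × 5 ≡ 25 mod 31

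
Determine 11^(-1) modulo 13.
Since 13 is prime, by Fermat 11^(-1) ≡ 11^{11} ≡ 6 (mod 13). Verify: 11 × 6 = 66 ≡ 1 (mod 13)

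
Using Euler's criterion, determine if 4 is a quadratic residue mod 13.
By Euler's criterion: 4^{6} ≡ 1 mod 13. Since this equals 1, 4 is a QR.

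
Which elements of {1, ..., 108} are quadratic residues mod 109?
Quadratic residues modulo 109: {1, 3, 4, 5, 7, 9, 12, 15, 16, 20, 21, 22, 25, 26, 27, 28, 29, 31, 34, 35, 36, 38, 43, 45, 46, 48, 49, 60, 61, 63, 64, 66, 71, 73, 74, 75, 78, 80, 81, 82, 83, 84, 87, 88, 89, 93, 94, 97, 100, 102, 104, 105, 106, 108}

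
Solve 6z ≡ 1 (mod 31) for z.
Since 31 is prime, by Fermat 6^(-1) ≡ 6^{29} ≡ 26 (mod 31). Verify: 6 × 26 = 156 ≡ 1 (mod 31)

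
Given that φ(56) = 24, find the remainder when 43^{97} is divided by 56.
By Euler: 43^{24} ≡ 1 mod 56 since gcd(43, 56) = 1. 97 = 4×24 + 1. So 43^{97} ≡ 43^{1} ≡ 43 mod 56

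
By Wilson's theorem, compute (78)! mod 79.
By Wilson's theorem, (78)! ≡ -1 ≡ 78 mod 79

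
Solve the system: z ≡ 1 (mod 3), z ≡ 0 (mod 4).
M = 3 × 4 = 12. M₁ = 4, y₁ ≡ 1 (mod 3). M₂ = 3, y₂ ≡ 3 (mod 4). z = 1×4×1 + 0×3×3 ≡ 4 (mod 12)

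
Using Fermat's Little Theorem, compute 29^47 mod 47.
By Fermat: 29^{46} ≡ 1 (mod 47). So 29^{47} = 29^{46} · 29^{1} ≡ 29^{1} ≡ 29 (mod 47)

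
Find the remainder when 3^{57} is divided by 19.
By Fermat: 3^{18} ≡ 1 (mod 19). 57 = 3×18 + 3. So 3^{57} ≡ 3^{3} ≡ 8 (mod 19)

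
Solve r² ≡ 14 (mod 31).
The square roots of 14 mod 31 are 18 and 13. Verify: 18² = 324 ≡ 14 (mod 31)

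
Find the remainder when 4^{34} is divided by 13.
By Fermat: 4^{12} ≡ 1 (mod 13). 34 = 2×12 + 10. So 4^{34} ≡ 4^{10} ≡ 9 (mod 13)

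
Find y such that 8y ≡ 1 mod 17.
Since 17 is prime, by Fermat 8^(-1) ≡ 8^{15} ≡ 15 mod 17. Verify: 8 × 15 = 120 ≡ 1 mod 17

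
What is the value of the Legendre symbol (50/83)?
(50/83) = 50^{41} mod 83 = -1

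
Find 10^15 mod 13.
Using Fermat: 10^{12} ≡ 1 mod 13. 15 ≡ 3 mod 12. So 10^{15} ≡ 10^{3} ≡ 12 mod 13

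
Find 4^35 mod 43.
By repeated squaring mod 43: 4^{1}≡4, 4^{2}≡16, 4^{4}≡41, 4^{8}≡4, 4^{16}≡16, 4^{32}≡41. Then 4^{35} = 4^{32+2+1} ≡ 41 × 16 × 4 ≡ 1 mod 43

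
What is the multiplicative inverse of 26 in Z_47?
Since 47 is prime, by Fermat 26^(-1) ≡ 26^{45} ≡ 38 mod 47. Verify: 26 × 38 = 988 ≡ 1 mod 47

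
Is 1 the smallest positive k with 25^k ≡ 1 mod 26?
Powers of 25 mod 26: 25^1≡25, 25^2≡1. 25^1≡25≢1, so ord ≠ 1. No, the actual order is 2.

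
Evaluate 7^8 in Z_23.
By repeated squaring mod 23: 7^{1}≡7, 7^{2}≡3, 7^{4}≡9, 7^{8}≡12. So 7^{8} ≡ 12 mod 23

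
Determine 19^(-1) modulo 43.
Since 43 is prime, by Fermat 19^(-1) ≡ 19^{41} ≡ 34 (mod 43). Verify: 19 × 34 = 646 ≡ 1 (mod 43)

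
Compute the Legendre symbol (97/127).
(97/127) = 97^{63} mod 127 = -1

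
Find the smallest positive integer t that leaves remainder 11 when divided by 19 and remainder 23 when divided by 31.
M = 19 × 31 = 589. M₁ = 31, y₁ ≡ 8 mod 19. M₂ = 19, y₂ ≡ 18 mod 31. t = 11×31×8 + 23×19×18 ≡ 581 mod 589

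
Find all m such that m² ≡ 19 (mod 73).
The square roots of 19 mod 73 are 47 and 26. Verify: 47² = 2209 ≡ 19 (mod 73)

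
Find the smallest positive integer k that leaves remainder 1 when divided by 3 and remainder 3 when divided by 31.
M = 3 × 31 = 93. M₁ = 31, y₁ ≡ 1 mod 3. M₂ = 3, y₂ ≡ 21 mod 31. k = 1×31×1 + 3×3×21 ≡ 34 mod 93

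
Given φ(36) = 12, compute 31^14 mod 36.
By Euler: 31^{12} ≡ 1 mod 36 since gcd(31, 36) = 1. 14 = 1×12 + 2. So 31^{14} ≡ 31^{2} ≡ 25 mod 36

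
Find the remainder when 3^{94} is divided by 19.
By Fermat: 3^{18} ≡ 1 mod 19. 94 = 5×18 + 4. So 3^{94} ≡ 3^{4} ≡ 5 mod 19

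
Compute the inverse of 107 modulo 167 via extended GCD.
Extended GCD: 107(64) + 167(-41) = 1. So 107^(-1) ≡ 64 (mod 167). Verify: 107 × 64 = 6848 ≡ 1 (mod 167)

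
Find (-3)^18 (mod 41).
By repeated squaring (mod 41): (-3)^{1}≡38, (-3)^{2}≡9, (-3)^{4}≡40, (-3)^{8}≡1, (-3)^{16}≡1. Then (-3)^{18} = (-3)^{16+2} ≡ 1 × 9 ≡ 9 (mod 41)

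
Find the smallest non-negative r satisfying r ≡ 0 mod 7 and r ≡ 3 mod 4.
M = 7 × 4 = 28. M₁ = 4, y₁ ≡ 2 mod 7. M₂ = 7, y₂ ≡ 3 mod 4. r = 0×4×2 + 3×7×3 ≡ 7 mod 28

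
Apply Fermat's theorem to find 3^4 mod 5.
By Fermat's Little Theorem, 3^{4} ≡ 1 mod 5 since 5 is prime and gcd(3, 5) = 1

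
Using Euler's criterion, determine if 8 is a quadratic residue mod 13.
By Euler's criterion: 8^{6} ≡ 12 mod 13. Since this equals -1 (≡ 12), 8 is not a QR.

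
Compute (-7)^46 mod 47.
Using Fermat: (-7)^{46} ≡ 1 (mod 47). 46 ≡ 0 (mod 46). So (-7)^{46} ≡ (-7)^{0} ≡ 1 (mod 47)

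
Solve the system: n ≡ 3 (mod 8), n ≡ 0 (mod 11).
M = 8 × 11 = 88. M₁ = 11, y₁ ≡ 3 (mod 8). M₂ = 8, y₂ ≡ 7 (mod 11). n = 3×11×3 + 0×8×7 ≡ 11 (mod 88)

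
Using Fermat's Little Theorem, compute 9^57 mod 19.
By Fermat: 9^{18} ≡ 1 (mod 19). 57 = 3×18 + 3. So 9^{57} ≡ 9^{3} ≡ 7 (mod 19)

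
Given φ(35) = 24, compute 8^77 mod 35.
By Euler: 8^{24} ≡ 1 mod 35 since gcd(8, 35) = 1. 77 = 3×24 + 5. So 8^{77} ≡ 8^{5} ≡ 8 mod 35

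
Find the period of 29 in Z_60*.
Powers of 29 mod 60: 29^1≡29, 29^2≡1. So the order of 29 is 2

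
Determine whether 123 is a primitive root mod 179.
ord_179(123) divides 178. For each prime q|178: 123^{89}≡178, 123^{2}≡93, none ≡ 1. So 123 has order 178 and is a primitive root mod 179.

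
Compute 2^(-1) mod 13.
Since 13 is prime, by Fermat 2^(-1) ≡ 2^{11} ≡ 7 mod 13. Verify: 2 × 7 = 14 ≡ 1 mod 13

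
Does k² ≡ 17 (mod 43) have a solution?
By Euler's criterion: 17^{21} ≡ 1 (mod 43). Since this equals 1, 17 is a QR.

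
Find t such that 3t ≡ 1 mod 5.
Since 5 is prime, by Fermat 3^(-1) ≡ 3^{3} ≡ 2 mod 5. Verify: 3 × 2 = 6 ≡ 1 mod 5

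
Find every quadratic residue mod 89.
Squares in Z_89*: {1, 2, 4, 5, 8, 9, 10, 11, 16, 17, 18, 20, 21, 22, 25, 32, 34, 36, 39, 40, 42, 44, 45, 47, 49, 50, 53, 55, 57, 64, 67, 68, 69, 71, 72, 73, 78, 79, 80, 81, 84, 85, 87, 88}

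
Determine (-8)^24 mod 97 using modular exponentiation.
By repeated squaring mod 97: (-8)^{1}≡89, (-8)^{2}≡64, (-8)^{4}≡22, (-8)^{8}≡96, (-8)^{16}≡1. Then (-8)^{24} = (-8)^{16+8} ≡ 1 × 96 ≡ 96 mod 97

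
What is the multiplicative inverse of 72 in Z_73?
Since 73 is prime, by Fermat 72^(-1) ≡ 72^{71} ≡ 72 (mod 73). Verify: 72 × 72 = 5184 ≡ 1 (mod 73)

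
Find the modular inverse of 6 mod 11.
Since 11 is prime, by Fermat 6^(-1) ≡ 6^{9} ≡ 2 (mod 11). Verify: 6 × 2 = 12 ≡ 1 (mod 11)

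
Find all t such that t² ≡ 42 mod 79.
The square roots of 42 mod 79 are 11 and 68. Verify: 11² = 121 ≡ 42 mod 79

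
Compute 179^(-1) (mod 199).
Since 199 is prime, by Fermat 179^(-1) ≡ 179^{197} ≡ 189 (mod 199). Verify: 179 × 189 = 33831 ≡ 1 (mod 199)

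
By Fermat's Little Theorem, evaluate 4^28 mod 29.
By Fermat's Little Theorem, 4^{28} ≡ 1 (mod 29) since 29 is prime and gcd(4, 29) = 1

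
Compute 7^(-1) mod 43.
Since 43 is prime, by Fermat 7^(-1) ≡ 7^{41} ≡ 37 mod 43. Verify: 7 × 37 = 259 ≡ 1 mod 43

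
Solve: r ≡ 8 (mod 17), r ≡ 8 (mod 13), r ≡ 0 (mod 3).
M = 17 × 13 × 3 = 663. M₁ = 39, y₁ ≡ 7 (mod 17). M₂ = 51, y₂ ≡ 12 (mod 13). M₃ = 221, y₃ ≡ 2 (mod 3). r = 8×39×7 + 8×51×12 + 0×221×2 ≡ 450 (mod 663)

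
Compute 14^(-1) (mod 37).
Since 37 is prime, by Fermat 14^(-1) ≡ 14^{35} ≡ 8 (mod 37). Verify: 14 × 8 = 112 ≡ 1 (mod 37)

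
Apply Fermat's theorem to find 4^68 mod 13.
By Fermat: 4^{12} ≡ 1 mod 13. 68 = 5×12 + 8. So 4^{68} ≡ 4^{8} ≡ 3 mod 13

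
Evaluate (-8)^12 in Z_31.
By repeated squaring mod 31: (-8)^{1}≡23, (-8)^{2}≡2, (-8)^{4}≡4, (-8)^{8}≡16. Then (-8)^{12} = (-8)^{8+4} ≡ 16 × 4 ≡ 2 mod 31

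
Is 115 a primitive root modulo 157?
115^{39} ≡ 1 (mod 157) and 39 < 156, so ord_157(115) = 39 ≠ 156 and 115 is not a primitive root.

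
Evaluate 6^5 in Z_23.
By repeated squaring mod 23: 6^{1}≡6, 6^{2}≡13, 6^{4}≡8. Then 6^{5} = 6^{4+1} ≡ 8 × 6 ≡ 2 mod 23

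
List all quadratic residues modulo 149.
Quadratic residues modulo 149: {1, 4, 5, 6, 7, 9, 16, 17, 19, 20, 22, 24, 25, 26, 28, 29, 30, 31, 33, 35, 36, 37, 39, 42, 45, 46, 47, 49, 53, 54, 61, 63, 64, 67, 68, 69, 73, 76, 80, 81, 82, 85, 86, 88, 95, 96, 100, 102, 103, 104, 107, 110, 112, 113, 114, 116, 118, 119, 120, 121, 123, 124, 125, 127, 129, 130, 132, 133, 140, 142, 143, 144, 145, 148}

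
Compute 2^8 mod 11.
By repeated squaring mod 11: 2^{1}≡2, 2^{2}≡4, 2^{4}≡5, 2^{8}≡3. So 2^{8} ≡ 3 mod 11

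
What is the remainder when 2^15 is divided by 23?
By repeated squaring (mod 23): 2^{1}≡2, 2^{2}≡4, 2^{4}≡16, 2^{8}≡3. Then 2^{15} = 2^{8+4+2+1} ≡ 3 × 16 × 4 × 2 ≡ 16 (mod 23)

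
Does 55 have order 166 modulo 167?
ord_167(55) divides 166. For each prime q|166: 55^{83}≡166, 55^{2}≡19, none ≡ 1. So 55 has order 166 and is a primitive root mod 167.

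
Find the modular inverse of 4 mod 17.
Since 17 is prime, by Fermat 4^(-1) ≡ 4^{15} ≡ 13 mod 17. Verify: 4 × 13 = 52 ≡ 1 mod 17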